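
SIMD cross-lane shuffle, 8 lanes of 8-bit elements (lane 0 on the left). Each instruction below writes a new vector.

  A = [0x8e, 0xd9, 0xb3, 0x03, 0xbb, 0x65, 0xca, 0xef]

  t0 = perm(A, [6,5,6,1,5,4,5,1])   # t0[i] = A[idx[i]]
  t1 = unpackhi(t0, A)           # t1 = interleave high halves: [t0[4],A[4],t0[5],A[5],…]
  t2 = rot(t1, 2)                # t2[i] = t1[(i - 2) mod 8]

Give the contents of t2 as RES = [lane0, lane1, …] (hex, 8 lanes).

t0 = [0xca, 0x65, 0xca, 0xd9, 0x65, 0xbb, 0x65, 0xd9]
t1 = [0x65, 0xbb, 0xbb, 0x65, 0x65, 0xca, 0xd9, 0xef]
t2 = [0xd9, 0xef, 0x65, 0xbb, 0xbb, 0x65, 0x65, 0xca]

RES = [ 0xd9  0xef  0x65  0xbb  0xbb  0x65  0x65  0xca ]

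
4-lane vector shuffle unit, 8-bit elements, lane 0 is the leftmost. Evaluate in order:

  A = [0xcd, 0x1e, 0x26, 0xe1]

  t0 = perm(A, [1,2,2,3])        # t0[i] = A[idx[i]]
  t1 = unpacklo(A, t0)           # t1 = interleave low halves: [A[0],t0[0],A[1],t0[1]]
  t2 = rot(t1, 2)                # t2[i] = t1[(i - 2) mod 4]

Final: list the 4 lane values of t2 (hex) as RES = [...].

RES = [0x1e, 0x26, 0xcd, 0x1e]

  t0: 1e 26 26 e1
  t1: cd 1e 1e 26
  t2: 1e 26 cd 1e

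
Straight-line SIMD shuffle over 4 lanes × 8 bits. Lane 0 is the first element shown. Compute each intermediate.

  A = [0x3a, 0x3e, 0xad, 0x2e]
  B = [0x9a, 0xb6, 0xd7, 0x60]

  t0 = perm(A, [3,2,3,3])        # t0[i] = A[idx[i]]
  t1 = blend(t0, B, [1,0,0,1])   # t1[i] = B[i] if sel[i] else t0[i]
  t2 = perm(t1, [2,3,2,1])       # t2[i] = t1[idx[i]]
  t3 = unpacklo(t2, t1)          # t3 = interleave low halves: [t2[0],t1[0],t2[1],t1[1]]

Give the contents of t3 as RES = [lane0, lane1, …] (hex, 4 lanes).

t0 = [0x2e, 0xad, 0x2e, 0x2e]
t1 = [0x9a, 0xad, 0x2e, 0x60]
t2 = [0x2e, 0x60, 0x2e, 0xad]
t3 = [0x2e, 0x9a, 0x60, 0xad]

RES = [0x2e, 0x9a, 0x60, 0xad]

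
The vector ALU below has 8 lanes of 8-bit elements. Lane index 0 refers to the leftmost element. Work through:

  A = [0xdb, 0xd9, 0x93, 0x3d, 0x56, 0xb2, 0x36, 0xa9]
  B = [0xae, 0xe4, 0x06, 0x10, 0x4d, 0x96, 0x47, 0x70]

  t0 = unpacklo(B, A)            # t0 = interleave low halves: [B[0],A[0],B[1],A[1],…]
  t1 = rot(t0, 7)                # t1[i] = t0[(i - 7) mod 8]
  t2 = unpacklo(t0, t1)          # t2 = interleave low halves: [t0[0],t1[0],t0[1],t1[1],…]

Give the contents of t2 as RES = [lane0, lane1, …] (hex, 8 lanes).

RES = [0xae, 0xdb, 0xdb, 0xe4, 0xe4, 0xd9, 0xd9, 0x06]

  t0: ae db e4 d9 06 93 10 3d
  t1: db e4 d9 06 93 10 3d ae
  t2: ae db db e4 e4 d9 d9 06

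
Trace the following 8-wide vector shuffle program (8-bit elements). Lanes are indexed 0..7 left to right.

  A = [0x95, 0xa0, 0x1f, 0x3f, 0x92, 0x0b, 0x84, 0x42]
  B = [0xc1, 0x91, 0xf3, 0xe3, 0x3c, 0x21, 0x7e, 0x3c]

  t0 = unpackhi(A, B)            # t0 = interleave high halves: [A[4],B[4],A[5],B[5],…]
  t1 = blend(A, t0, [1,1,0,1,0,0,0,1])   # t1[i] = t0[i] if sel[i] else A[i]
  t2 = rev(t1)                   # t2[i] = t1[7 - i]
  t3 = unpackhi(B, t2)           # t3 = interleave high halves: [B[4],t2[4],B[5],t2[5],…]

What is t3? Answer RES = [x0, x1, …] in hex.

RES = [0x3c, 0x21, 0x21, 0x1f, 0x7e, 0x3c, 0x3c, 0x92]

t0 = [0x92, 0x3c, 0x0b, 0x21, 0x84, 0x7e, 0x42, 0x3c]
t1 = [0x92, 0x3c, 0x1f, 0x21, 0x92, 0x0b, 0x84, 0x3c]
t2 = [0x3c, 0x84, 0x0b, 0x92, 0x21, 0x1f, 0x3c, 0x92]
t3 = [0x3c, 0x21, 0x21, 0x1f, 0x7e, 0x3c, 0x3c, 0x92]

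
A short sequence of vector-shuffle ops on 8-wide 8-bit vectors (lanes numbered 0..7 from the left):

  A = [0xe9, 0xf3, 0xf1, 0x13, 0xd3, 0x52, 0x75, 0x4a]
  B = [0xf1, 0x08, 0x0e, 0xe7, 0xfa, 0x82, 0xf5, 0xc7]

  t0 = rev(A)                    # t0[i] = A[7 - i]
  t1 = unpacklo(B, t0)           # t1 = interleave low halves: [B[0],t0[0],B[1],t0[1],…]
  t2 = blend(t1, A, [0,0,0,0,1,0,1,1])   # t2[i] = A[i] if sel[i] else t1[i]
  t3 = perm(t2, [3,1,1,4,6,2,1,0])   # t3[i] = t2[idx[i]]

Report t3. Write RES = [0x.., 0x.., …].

  t0: 4a 75 52 d3 13 f1 f3 e9
  t1: f1 4a 08 75 0e 52 e7 d3
  t2: f1 4a 08 75 d3 52 75 4a
  t3: 75 4a 4a d3 75 08 4a f1

RES = [ 0x75  0x4a  0x4a  0xd3  0x75  0x08  0x4a  0xf1 ]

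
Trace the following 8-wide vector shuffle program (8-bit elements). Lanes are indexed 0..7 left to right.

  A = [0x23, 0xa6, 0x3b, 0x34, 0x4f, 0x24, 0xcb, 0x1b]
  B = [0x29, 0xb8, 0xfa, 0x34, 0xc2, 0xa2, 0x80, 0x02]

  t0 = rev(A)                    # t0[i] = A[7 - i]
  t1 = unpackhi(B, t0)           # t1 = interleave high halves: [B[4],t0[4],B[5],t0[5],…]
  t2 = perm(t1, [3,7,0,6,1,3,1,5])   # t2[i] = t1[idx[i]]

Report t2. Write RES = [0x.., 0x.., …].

RES = [0x3b, 0x23, 0xc2, 0x02, 0x34, 0x3b, 0x34, 0xa6]

  t0: 1b cb 24 4f 34 3b a6 23
  t1: c2 34 a2 3b 80 a6 02 23
  t2: 3b 23 c2 02 34 3b 34 a6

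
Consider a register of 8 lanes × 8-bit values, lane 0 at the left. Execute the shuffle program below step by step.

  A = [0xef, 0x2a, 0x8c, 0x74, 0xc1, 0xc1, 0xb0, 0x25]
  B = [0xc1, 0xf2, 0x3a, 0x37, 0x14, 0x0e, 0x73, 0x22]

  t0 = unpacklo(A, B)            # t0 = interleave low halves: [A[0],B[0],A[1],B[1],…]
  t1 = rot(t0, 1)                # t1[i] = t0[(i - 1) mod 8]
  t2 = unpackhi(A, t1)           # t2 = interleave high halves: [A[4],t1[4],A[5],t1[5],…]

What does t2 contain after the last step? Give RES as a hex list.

RES = [ 0xc1  0xf2  0xc1  0x8c  0xb0  0x3a  0x25  0x74 ]

t0 = [0xef, 0xc1, 0x2a, 0xf2, 0x8c, 0x3a, 0x74, 0x37]
t1 = [0x37, 0xef, 0xc1, 0x2a, 0xf2, 0x8c, 0x3a, 0x74]
t2 = [0xc1, 0xf2, 0xc1, 0x8c, 0xb0, 0x3a, 0x25, 0x74]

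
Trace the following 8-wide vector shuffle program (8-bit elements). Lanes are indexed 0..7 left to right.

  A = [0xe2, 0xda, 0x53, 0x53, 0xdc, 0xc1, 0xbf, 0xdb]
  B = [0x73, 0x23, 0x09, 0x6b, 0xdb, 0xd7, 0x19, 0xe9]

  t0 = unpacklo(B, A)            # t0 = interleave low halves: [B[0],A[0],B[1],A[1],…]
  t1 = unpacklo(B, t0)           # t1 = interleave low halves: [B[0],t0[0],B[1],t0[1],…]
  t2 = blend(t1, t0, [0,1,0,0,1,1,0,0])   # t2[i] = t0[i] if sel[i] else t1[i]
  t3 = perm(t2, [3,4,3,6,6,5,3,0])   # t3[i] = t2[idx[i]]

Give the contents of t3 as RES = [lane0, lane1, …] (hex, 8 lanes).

t0 = [0x73, 0xe2, 0x23, 0xda, 0x09, 0x53, 0x6b, 0x53]
t1 = [0x73, 0x73, 0x23, 0xe2, 0x09, 0x23, 0x6b, 0xda]
t2 = [0x73, 0xe2, 0x23, 0xe2, 0x09, 0x53, 0x6b, 0xda]
t3 = [0xe2, 0x09, 0xe2, 0x6b, 0x6b, 0x53, 0xe2, 0x73]

RES = [0xe2, 0x09, 0xe2, 0x6b, 0x6b, 0x53, 0xe2, 0x73]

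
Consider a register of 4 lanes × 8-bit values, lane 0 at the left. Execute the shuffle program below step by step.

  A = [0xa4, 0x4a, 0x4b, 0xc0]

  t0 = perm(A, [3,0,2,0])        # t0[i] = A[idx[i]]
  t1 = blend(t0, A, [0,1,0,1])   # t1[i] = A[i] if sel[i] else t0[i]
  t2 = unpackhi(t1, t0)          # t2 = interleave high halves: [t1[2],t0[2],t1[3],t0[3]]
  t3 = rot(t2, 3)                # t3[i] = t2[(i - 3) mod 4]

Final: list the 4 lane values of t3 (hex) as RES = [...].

  t0: c0 a4 4b a4
  t1: c0 4a 4b c0
  t2: 4b 4b c0 a4
  t3: 4b c0 a4 4b

RES = [0x4b, 0xc0, 0xa4, 0x4b]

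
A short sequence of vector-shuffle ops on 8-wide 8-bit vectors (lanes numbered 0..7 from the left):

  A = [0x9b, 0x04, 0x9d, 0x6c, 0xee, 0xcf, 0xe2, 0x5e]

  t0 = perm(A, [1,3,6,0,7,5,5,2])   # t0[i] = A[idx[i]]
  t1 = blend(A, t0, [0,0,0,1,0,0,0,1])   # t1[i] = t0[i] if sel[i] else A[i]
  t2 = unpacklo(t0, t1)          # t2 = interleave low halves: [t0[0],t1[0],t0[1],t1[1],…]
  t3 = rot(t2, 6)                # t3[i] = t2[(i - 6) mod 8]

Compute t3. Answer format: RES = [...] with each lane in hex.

t0 = [0x04, 0x6c, 0xe2, 0x9b, 0x5e, 0xcf, 0xcf, 0x9d]
t1 = [0x9b, 0x04, 0x9d, 0x9b, 0xee, 0xcf, 0xe2, 0x9d]
t2 = [0x04, 0x9b, 0x6c, 0x04, 0xe2, 0x9d, 0x9b, 0x9b]
t3 = [0x6c, 0x04, 0xe2, 0x9d, 0x9b, 0x9b, 0x04, 0x9b]

RES = [0x6c, 0x04, 0xe2, 0x9d, 0x9b, 0x9b, 0x04, 0x9b]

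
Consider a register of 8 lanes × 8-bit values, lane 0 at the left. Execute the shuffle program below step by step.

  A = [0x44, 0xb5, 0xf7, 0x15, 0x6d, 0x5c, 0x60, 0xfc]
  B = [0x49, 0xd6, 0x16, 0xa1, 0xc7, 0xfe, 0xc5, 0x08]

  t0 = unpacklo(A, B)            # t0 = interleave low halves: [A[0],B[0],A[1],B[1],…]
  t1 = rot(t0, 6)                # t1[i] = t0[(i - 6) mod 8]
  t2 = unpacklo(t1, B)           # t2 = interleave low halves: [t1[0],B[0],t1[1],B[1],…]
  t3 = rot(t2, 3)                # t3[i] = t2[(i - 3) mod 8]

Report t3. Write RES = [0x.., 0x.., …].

RES = [0x16, 0x16, 0xa1, 0xb5, 0x49, 0xd6, 0xd6, 0xf7]

→ t0 |44|49|b5|d6|f7|16|15|a1|
→ t1 |b5|d6|f7|16|15|a1|44|49|
→ t2 |b5|49|d6|d6|f7|16|16|a1|
→ t3 |16|16|a1|b5|49|d6|d6|f7|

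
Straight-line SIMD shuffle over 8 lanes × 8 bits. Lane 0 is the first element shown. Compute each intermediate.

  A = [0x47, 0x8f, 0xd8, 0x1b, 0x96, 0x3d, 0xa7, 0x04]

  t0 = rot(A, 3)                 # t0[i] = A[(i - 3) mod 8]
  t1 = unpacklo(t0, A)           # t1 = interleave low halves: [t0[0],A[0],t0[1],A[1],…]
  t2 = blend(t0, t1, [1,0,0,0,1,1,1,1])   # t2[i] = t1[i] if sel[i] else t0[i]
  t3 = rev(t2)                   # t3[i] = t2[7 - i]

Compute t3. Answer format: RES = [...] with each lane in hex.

→ t0 |3d|a7|04|47|8f|d8|1b|96|
→ t1 |3d|47|a7|8f|04|d8|47|1b|
→ t2 |3d|a7|04|47|04|d8|47|1b|
→ t3 |1b|47|d8|04|47|04|a7|3d|

RES = [ 0x1b  0x47  0xd8  0x04  0x47  0x04  0xa7  0x3d ]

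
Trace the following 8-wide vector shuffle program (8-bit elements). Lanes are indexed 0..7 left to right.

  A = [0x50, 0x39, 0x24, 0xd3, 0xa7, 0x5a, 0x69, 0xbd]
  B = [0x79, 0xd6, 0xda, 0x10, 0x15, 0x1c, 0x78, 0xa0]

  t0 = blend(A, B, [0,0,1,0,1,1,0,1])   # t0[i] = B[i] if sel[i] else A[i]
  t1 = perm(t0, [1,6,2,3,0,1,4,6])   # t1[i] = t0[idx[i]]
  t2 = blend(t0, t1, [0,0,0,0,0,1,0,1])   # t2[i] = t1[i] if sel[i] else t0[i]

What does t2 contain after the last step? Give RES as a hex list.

  t0: 50 39 da d3 15 1c 69 a0
  t1: 39 69 da d3 50 39 15 69
  t2: 50 39 da d3 15 39 69 69

RES = [ 0x50  0x39  0xda  0xd3  0x15  0x39  0x69  0x69 ]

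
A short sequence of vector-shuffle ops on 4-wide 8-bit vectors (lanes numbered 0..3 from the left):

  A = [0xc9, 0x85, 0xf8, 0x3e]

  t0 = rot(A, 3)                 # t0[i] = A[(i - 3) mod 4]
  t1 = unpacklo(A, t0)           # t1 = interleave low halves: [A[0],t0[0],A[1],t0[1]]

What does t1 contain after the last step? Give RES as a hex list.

RES = [0xc9, 0x85, 0x85, 0xf8]

t0 = [0x85, 0xf8, 0x3e, 0xc9]
t1 = [0xc9, 0x85, 0x85, 0xf8]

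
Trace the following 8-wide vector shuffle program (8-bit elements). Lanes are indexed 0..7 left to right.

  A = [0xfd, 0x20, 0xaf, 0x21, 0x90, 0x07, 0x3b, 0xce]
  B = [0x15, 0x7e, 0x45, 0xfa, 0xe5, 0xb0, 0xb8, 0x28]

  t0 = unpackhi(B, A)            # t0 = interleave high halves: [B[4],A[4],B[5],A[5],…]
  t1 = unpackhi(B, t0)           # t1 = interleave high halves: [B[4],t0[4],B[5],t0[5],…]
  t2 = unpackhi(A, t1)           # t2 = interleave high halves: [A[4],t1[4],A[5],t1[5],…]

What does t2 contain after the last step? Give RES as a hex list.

t0 = [0xe5, 0x90, 0xb0, 0x07, 0xb8, 0x3b, 0x28, 0xce]
t1 = [0xe5, 0xb8, 0xb0, 0x3b, 0xb8, 0x28, 0x28, 0xce]
t2 = [0x90, 0xb8, 0x07, 0x28, 0x3b, 0x28, 0xce, 0xce]

RES = [0x90, 0xb8, 0x07, 0x28, 0x3b, 0x28, 0xce, 0xce]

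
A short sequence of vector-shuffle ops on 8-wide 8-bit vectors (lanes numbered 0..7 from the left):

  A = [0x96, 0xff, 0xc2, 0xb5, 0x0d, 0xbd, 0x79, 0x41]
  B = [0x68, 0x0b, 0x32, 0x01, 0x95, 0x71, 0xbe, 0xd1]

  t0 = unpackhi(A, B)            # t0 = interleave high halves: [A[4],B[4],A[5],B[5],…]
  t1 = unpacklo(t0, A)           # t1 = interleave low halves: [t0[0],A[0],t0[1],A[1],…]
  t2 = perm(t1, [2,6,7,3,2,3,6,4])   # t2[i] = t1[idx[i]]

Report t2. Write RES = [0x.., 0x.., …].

  t0: 0d 95 bd 71 79 be 41 d1
  t1: 0d 96 95 ff bd c2 71 b5
  t2: 95 71 b5 ff 95 ff 71 bd

RES = [ 0x95  0x71  0xb5  0xff  0x95  0xff  0x71  0xbd ]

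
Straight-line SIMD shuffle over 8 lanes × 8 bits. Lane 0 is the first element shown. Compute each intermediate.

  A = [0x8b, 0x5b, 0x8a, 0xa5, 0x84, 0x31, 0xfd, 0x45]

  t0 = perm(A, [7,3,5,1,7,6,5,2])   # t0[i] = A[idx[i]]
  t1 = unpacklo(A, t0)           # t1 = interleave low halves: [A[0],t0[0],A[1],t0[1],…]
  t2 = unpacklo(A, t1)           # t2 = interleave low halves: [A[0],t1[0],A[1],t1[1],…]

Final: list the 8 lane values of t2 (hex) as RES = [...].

RES = [ 0x8b  0x8b  0x5b  0x45  0x8a  0x5b  0xa5  0xa5 ]

→ t0 |45|a5|31|5b|45|fd|31|8a|
→ t1 |8b|45|5b|a5|8a|31|a5|5b|
→ t2 |8b|8b|5b|45|8a|5b|a5|a5|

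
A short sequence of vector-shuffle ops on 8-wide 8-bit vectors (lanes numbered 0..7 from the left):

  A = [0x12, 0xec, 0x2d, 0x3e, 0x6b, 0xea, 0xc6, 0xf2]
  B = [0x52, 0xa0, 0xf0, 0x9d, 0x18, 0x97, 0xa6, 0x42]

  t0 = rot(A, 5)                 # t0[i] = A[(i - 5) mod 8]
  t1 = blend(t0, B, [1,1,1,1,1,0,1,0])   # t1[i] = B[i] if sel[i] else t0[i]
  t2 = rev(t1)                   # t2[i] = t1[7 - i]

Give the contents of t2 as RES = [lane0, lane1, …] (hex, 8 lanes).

  t0: 3e 6b ea c6 f2 12 ec 2d
  t1: 52 a0 f0 9d 18 12 a6 2d
  t2: 2d a6 12 18 9d f0 a0 52

RES = [ 0x2d  0xa6  0x12  0x18  0x9d  0xf0  0xa0  0x52 ]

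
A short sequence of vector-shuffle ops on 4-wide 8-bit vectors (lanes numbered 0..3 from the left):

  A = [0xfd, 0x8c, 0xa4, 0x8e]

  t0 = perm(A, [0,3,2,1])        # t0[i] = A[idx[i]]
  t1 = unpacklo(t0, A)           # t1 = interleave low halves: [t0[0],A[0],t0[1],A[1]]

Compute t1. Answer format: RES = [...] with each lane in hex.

RES = [0xfd, 0xfd, 0x8e, 0x8c]

  t0: fd 8e a4 8c
  t1: fd fd 8e 8c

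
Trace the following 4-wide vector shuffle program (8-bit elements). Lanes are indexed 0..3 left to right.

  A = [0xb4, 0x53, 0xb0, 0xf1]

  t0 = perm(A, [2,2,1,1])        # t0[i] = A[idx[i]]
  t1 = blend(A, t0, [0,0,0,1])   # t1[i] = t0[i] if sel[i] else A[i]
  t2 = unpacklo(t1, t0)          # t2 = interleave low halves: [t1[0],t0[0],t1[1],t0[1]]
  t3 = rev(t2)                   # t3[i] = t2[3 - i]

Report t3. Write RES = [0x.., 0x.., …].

  t0: b0 b0 53 53
  t1: b4 53 b0 53
  t2: b4 b0 53 b0
  t3: b0 53 b0 b4

RES = [ 0xb0  0x53  0xb0  0xb4 ]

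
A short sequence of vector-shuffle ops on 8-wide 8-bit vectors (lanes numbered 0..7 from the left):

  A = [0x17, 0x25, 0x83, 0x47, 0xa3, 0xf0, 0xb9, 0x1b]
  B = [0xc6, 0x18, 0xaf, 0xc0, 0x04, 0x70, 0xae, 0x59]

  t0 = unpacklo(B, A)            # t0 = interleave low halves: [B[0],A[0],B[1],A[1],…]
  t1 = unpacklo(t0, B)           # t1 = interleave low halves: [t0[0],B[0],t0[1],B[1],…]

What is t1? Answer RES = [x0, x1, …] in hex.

RES = [ 0xc6  0xc6  0x17  0x18  0x18  0xaf  0x25  0xc0 ]

→ t0 |c6|17|18|25|af|83|c0|47|
→ t1 |c6|c6|17|18|18|af|25|c0|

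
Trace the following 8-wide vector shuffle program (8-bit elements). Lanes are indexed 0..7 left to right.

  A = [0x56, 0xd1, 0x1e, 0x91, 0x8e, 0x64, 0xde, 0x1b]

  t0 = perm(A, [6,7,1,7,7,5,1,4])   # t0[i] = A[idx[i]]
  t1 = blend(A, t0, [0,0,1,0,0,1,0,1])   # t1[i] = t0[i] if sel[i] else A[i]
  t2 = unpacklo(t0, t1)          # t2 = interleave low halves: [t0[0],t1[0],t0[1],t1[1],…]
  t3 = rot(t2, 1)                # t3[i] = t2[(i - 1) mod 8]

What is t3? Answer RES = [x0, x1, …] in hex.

→ t0 |de|1b|d1|1b|1b|64|d1|8e|
→ t1 |56|d1|d1|91|8e|64|de|8e|
→ t2 |de|56|1b|d1|d1|d1|1b|91|
→ t3 |91|de|56|1b|d1|d1|d1|1b|

RES = [ 0x91  0xde  0x56  0x1b  0xd1  0xd1  0xd1  0x1b ]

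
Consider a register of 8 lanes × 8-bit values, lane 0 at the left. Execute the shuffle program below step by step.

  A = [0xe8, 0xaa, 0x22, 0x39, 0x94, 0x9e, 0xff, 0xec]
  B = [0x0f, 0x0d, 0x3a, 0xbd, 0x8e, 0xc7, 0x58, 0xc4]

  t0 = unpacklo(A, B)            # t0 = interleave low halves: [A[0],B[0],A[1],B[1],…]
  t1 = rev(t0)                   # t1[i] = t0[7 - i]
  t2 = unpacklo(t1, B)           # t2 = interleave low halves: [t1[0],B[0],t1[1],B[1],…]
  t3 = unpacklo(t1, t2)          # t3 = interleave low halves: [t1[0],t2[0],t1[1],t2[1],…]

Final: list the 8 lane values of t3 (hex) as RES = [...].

t0 = [0xe8, 0x0f, 0xaa, 0x0d, 0x22, 0x3a, 0x39, 0xbd]
t1 = [0xbd, 0x39, 0x3a, 0x22, 0x0d, 0xaa, 0x0f, 0xe8]
t2 = [0xbd, 0x0f, 0x39, 0x0d, 0x3a, 0x3a, 0x22, 0xbd]
t3 = [0xbd, 0xbd, 0x39, 0x0f, 0x3a, 0x39, 0x22, 0x0d]

RES = [0xbd, 0xbd, 0x39, 0x0f, 0x3a, 0x39, 0x22, 0x0d]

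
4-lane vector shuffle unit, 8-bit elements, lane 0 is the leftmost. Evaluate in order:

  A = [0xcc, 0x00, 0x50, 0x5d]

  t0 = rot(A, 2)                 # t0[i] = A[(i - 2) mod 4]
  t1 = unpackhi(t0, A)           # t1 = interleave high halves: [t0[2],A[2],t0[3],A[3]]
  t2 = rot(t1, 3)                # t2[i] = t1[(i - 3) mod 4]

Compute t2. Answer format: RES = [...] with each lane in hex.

RES = [ 0x50  0x00  0x5d  0xcc ]

→ t0 |50|5d|cc|00|
→ t1 |cc|50|00|5d|
→ t2 |50|00|5d|cc|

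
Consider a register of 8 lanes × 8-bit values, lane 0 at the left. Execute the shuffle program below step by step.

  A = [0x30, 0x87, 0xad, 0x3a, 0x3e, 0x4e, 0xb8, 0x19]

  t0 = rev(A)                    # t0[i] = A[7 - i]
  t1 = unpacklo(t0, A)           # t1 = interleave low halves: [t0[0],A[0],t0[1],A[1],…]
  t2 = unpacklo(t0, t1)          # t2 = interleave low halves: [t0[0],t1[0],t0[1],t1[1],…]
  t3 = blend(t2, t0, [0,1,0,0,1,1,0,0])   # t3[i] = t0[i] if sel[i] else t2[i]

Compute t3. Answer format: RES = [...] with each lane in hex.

RES = [ 0x19  0xb8  0xb8  0x30  0x3a  0xad  0x3e  0x87 ]

  t0: 19 b8 4e 3e 3a ad 87 30
  t1: 19 30 b8 87 4e ad 3e 3a
  t2: 19 19 b8 30 4e b8 3e 87
  t3: 19 b8 b8 30 3a ad 3e 87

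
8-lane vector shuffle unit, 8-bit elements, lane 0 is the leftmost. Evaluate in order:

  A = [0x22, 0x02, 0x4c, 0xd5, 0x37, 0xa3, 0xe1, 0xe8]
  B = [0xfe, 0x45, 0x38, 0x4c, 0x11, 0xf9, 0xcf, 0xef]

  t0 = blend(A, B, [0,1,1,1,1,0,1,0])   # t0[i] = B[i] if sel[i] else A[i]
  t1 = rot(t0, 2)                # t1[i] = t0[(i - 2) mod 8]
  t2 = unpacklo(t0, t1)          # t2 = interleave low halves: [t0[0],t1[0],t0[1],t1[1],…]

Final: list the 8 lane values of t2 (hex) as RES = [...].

  t0: 22 45 38 4c 11 a3 cf e8
  t1: cf e8 22 45 38 4c 11 a3
  t2: 22 cf 45 e8 38 22 4c 45

RES = [0x22, 0xcf, 0x45, 0xe8, 0x38, 0x22, 0x4c, 0x45]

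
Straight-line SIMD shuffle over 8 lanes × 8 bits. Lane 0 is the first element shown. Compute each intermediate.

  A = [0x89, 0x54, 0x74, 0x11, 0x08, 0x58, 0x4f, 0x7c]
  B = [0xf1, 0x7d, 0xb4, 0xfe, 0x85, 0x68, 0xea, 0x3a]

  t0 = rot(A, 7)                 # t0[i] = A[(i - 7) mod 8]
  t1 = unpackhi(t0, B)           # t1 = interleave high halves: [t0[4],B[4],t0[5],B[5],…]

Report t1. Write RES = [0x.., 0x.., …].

RES = [ 0x58  0x85  0x4f  0x68  0x7c  0xea  0x89  0x3a ]

  t0: 54 74 11 08 58 4f 7c 89
  t1: 58 85 4f 68 7c ea 89 3a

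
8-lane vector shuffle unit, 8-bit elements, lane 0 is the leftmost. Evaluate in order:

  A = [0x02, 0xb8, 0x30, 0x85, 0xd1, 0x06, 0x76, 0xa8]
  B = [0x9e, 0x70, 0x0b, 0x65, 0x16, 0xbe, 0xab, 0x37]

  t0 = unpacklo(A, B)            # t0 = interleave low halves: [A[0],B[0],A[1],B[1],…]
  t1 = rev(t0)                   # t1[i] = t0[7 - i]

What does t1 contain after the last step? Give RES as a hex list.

→ t0 |02|9e|b8|70|30|0b|85|65|
→ t1 |65|85|0b|30|70|b8|9e|02|

RES = [0x65, 0x85, 0x0b, 0x30, 0x70, 0xb8, 0x9e, 0x02]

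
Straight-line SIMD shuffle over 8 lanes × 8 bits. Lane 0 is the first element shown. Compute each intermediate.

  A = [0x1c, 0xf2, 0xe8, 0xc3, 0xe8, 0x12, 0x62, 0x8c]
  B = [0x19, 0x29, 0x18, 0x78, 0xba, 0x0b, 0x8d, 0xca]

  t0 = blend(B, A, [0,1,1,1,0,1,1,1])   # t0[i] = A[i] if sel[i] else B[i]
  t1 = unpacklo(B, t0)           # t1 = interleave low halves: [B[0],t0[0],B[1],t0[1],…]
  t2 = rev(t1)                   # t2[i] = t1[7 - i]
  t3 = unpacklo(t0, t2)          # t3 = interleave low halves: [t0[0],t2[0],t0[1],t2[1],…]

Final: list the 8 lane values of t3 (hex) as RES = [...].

RES = [ 0x19  0xc3  0xf2  0x78  0xe8  0xe8  0xc3  0x18 ]

  t0: 19 f2 e8 c3 ba 12 62 8c
  t1: 19 19 29 f2 18 e8 78 c3
  t2: c3 78 e8 18 f2 29 19 19
  t3: 19 c3 f2 78 e8 e8 c3 18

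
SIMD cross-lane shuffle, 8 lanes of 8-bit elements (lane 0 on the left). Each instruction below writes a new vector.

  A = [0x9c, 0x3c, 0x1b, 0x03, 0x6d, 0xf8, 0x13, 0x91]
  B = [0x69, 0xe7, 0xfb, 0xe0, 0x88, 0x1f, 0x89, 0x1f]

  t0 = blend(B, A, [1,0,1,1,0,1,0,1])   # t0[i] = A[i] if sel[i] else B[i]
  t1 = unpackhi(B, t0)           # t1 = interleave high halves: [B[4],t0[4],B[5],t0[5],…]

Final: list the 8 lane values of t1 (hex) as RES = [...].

RES = [0x88, 0x88, 0x1f, 0xf8, 0x89, 0x89, 0x1f, 0x91]

→ t0 |9c|e7|1b|03|88|f8|89|91|
→ t1 |88|88|1f|f8|89|89|1f|91|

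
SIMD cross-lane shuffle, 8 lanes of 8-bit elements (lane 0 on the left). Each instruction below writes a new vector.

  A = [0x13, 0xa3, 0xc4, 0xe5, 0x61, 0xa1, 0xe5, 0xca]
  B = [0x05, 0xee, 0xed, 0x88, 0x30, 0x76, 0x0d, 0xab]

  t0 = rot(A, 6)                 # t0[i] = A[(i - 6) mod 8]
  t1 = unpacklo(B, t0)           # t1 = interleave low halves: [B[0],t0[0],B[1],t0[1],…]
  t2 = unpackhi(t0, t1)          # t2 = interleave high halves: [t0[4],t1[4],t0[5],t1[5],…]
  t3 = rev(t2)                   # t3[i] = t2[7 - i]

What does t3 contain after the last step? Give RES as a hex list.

→ t0 |c4|e5|61|a1|e5|ca|13|a3|
→ t1 |05|c4|ee|e5|ed|61|88|a1|
→ t2 |e5|ed|ca|61|13|88|a3|a1|
→ t3 |a1|a3|88|13|61|ca|ed|e5|

RES = [0xa1, 0xa3, 0x88, 0x13, 0x61, 0xca, 0xed, 0xe5]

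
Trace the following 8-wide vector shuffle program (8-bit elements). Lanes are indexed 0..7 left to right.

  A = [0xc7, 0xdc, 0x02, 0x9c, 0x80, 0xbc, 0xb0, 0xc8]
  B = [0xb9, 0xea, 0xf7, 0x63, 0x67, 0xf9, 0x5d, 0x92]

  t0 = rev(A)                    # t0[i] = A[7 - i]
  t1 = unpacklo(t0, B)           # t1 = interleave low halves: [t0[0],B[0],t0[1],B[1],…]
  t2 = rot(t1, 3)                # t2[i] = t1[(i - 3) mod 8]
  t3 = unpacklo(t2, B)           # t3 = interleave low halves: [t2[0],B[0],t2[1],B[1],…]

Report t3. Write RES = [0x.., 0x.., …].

t0 = [0xc8, 0xb0, 0xbc, 0x80, 0x9c, 0x02, 0xdc, 0xc7]
t1 = [0xc8, 0xb9, 0xb0, 0xea, 0xbc, 0xf7, 0x80, 0x63]
t2 = [0xf7, 0x80, 0x63, 0xc8, 0xb9, 0xb0, 0xea, 0xbc]
t3 = [0xf7, 0xb9, 0x80, 0xea, 0x63, 0xf7, 0xc8, 0x63]

RES = [ 0xf7  0xb9  0x80  0xea  0x63  0xf7  0xc8  0x63 ]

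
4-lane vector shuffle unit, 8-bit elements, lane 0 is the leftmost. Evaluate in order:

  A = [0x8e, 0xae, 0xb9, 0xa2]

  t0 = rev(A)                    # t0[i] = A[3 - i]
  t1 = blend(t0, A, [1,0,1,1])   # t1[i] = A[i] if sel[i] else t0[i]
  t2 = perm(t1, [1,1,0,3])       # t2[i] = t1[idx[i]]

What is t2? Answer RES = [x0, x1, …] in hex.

t0 = [0xa2, 0xb9, 0xae, 0x8e]
t1 = [0x8e, 0xb9, 0xb9, 0xa2]
t2 = [0xb9, 0xb9, 0x8e, 0xa2]

RES = [0xb9, 0xb9, 0x8e, 0xa2]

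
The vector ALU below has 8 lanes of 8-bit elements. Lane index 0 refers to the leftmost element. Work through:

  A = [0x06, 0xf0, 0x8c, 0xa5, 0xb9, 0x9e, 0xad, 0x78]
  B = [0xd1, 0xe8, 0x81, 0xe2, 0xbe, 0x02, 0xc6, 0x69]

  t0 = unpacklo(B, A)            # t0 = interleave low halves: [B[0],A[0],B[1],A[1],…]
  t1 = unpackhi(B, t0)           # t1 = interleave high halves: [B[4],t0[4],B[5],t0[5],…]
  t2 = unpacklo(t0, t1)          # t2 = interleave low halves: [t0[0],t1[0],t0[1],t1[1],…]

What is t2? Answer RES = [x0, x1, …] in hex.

RES = [0xd1, 0xbe, 0x06, 0x81, 0xe8, 0x02, 0xf0, 0x8c]

→ t0 |d1|06|e8|f0|81|8c|e2|a5|
→ t1 |be|81|02|8c|c6|e2|69|a5|
→ t2 |d1|be|06|81|e8|02|f0|8c|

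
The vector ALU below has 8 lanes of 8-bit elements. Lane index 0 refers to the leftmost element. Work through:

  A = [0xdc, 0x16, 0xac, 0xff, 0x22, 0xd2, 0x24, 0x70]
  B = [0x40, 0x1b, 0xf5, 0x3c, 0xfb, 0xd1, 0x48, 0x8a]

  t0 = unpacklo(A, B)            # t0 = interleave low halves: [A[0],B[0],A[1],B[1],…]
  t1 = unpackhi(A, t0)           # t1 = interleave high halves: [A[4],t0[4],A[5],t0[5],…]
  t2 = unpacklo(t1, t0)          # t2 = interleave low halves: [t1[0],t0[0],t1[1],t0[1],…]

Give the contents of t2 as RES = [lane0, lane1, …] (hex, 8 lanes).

RES = [0x22, 0xdc, 0xac, 0x40, 0xd2, 0x16, 0xf5, 0x1b]

→ t0 |dc|40|16|1b|ac|f5|ff|3c|
→ t1 |22|ac|d2|f5|24|ff|70|3c|
→ t2 |22|dc|ac|40|d2|16|f5|1b|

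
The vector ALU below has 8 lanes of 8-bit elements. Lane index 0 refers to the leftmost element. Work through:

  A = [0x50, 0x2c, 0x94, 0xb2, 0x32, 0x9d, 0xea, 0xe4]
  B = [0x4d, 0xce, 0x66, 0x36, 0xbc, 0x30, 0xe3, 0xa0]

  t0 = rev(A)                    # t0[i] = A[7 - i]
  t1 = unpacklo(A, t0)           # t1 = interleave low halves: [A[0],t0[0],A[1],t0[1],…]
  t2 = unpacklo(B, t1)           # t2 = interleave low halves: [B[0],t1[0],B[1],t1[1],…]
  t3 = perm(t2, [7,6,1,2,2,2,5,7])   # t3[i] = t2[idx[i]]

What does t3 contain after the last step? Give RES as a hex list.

t0 = [0xe4, 0xea, 0x9d, 0x32, 0xb2, 0x94, 0x2c, 0x50]
t1 = [0x50, 0xe4, 0x2c, 0xea, 0x94, 0x9d, 0xb2, 0x32]
t2 = [0x4d, 0x50, 0xce, 0xe4, 0x66, 0x2c, 0x36, 0xea]
t3 = [0xea, 0x36, 0x50, 0xce, 0xce, 0xce, 0x2c, 0xea]

RES = [0xea, 0x36, 0x50, 0xce, 0xce, 0xce, 0x2c, 0xea]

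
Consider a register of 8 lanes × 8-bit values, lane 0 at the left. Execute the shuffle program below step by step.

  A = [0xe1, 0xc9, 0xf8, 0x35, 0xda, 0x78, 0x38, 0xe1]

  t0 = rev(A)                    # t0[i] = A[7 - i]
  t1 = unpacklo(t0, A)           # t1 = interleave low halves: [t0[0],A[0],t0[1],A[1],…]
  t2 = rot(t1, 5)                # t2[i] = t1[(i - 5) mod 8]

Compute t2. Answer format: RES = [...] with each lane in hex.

RES = [ 0xc9  0x78  0xf8  0xda  0x35  0xe1  0xe1  0x38 ]

→ t0 |e1|38|78|da|35|f8|c9|e1|
→ t1 |e1|e1|38|c9|78|f8|da|35|
→ t2 |c9|78|f8|da|35|e1|e1|38|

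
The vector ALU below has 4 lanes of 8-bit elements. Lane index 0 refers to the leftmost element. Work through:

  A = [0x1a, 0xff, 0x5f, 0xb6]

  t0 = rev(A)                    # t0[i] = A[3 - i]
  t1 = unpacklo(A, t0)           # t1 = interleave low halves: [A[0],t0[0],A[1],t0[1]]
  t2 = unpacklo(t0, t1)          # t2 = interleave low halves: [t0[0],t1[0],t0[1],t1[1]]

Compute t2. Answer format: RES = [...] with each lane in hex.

RES = [0xb6, 0x1a, 0x5f, 0xb6]

  t0: b6 5f ff 1a
  t1: 1a b6 ff 5f
  t2: b6 1a 5f b6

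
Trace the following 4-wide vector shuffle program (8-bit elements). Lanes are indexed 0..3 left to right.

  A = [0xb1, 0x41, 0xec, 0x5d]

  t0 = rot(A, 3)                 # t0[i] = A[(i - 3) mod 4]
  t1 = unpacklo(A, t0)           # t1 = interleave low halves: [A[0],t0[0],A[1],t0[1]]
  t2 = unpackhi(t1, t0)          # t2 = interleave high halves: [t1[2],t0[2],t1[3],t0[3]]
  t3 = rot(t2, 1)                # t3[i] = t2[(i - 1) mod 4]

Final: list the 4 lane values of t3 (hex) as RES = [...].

t0 = [0x41, 0xec, 0x5d, 0xb1]
t1 = [0xb1, 0x41, 0x41, 0xec]
t2 = [0x41, 0x5d, 0xec, 0xb1]
t3 = [0xb1, 0x41, 0x5d, 0xec]

RES = [0xb1, 0x41, 0x5d, 0xec]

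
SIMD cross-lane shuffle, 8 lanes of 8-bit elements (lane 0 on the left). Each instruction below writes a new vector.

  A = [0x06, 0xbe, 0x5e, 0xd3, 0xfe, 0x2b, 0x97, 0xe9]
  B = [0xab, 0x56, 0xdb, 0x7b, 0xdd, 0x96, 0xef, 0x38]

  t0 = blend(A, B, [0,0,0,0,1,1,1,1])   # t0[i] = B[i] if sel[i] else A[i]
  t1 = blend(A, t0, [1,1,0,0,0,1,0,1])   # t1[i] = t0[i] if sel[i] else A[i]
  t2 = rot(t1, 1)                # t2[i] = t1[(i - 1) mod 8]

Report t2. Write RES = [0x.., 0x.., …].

  t0: 06 be 5e d3 dd 96 ef 38
  t1: 06 be 5e d3 fe 96 97 38
  t2: 38 06 be 5e d3 fe 96 97

RES = [ 0x38  0x06  0xbe  0x5e  0xd3  0xfe  0x96  0x97 ]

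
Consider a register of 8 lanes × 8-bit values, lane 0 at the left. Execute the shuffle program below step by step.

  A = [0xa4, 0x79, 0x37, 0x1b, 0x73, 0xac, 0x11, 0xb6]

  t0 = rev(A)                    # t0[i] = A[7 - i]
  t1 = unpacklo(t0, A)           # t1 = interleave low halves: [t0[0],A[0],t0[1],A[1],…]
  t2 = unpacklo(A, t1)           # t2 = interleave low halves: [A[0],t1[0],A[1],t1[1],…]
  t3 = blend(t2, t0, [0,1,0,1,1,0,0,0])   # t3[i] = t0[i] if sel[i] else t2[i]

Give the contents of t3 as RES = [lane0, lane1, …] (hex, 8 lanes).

  t0: b6 11 ac 73 1b 37 79 a4
  t1: b6 a4 11 79 ac 37 73 1b
  t2: a4 b6 79 a4 37 11 1b 79
  t3: a4 11 79 73 1b 11 1b 79

RES = [ 0xa4  0x11  0x79  0x73  0x1b  0x11  0x1b  0x79 ]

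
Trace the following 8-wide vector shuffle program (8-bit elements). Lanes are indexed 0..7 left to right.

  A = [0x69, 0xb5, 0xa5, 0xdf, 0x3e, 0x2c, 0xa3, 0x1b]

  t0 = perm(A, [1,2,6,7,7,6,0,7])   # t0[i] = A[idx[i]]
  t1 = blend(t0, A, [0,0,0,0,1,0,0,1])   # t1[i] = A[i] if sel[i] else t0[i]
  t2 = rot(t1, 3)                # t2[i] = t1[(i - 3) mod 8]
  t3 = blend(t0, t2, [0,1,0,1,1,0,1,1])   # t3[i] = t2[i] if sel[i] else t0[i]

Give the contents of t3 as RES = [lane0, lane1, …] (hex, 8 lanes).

→ t0 |b5|a5|a3|1b|1b|a3|69|1b|
→ t1 |b5|a5|a3|1b|3e|a3|69|1b|
→ t2 |a3|69|1b|b5|a5|a3|1b|3e|
→ t3 |b5|69|a3|b5|a5|a3|1b|3e|

RES = [ 0xb5  0x69  0xa3  0xb5  0xa5  0xa3  0x1b  0x3e ]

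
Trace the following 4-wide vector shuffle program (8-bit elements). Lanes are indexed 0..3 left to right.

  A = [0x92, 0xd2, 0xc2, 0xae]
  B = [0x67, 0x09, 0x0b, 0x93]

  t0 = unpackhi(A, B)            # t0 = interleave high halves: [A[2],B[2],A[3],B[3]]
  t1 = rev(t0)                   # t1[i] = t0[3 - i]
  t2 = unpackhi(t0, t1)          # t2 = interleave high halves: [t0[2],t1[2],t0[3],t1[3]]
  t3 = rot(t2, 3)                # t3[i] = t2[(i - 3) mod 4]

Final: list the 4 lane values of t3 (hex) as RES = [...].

RES = [ 0x0b  0x93  0xc2  0xae ]

t0 = [0xc2, 0x0b, 0xae, 0x93]
t1 = [0x93, 0xae, 0x0b, 0xc2]
t2 = [0xae, 0x0b, 0x93, 0xc2]
t3 = [0x0b, 0x93, 0xc2, 0xae]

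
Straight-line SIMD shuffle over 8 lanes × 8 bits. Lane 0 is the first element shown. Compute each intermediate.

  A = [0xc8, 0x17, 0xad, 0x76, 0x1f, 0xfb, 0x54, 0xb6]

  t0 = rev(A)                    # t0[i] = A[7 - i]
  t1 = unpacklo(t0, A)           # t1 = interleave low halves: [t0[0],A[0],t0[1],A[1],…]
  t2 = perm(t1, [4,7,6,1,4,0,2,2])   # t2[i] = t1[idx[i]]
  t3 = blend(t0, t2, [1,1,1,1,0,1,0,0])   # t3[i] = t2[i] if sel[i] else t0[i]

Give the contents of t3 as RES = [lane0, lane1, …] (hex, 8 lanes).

→ t0 |b6|54|fb|1f|76|ad|17|c8|
→ t1 |b6|c8|54|17|fb|ad|1f|76|
→ t2 |fb|76|1f|c8|fb|b6|54|54|
→ t3 |fb|76|1f|c8|76|b6|17|c8|

RES = [0xfb, 0x76, 0x1f, 0xc8, 0x76, 0xb6, 0x17, 0xc8]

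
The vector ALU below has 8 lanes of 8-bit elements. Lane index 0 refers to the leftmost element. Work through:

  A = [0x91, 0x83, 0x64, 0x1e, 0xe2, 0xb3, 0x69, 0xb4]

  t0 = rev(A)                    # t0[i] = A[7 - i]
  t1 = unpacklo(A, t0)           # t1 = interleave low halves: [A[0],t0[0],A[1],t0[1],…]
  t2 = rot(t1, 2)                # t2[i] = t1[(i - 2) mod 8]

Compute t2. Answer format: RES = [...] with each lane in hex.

  t0: b4 69 b3 e2 1e 64 83 91
  t1: 91 b4 83 69 64 b3 1e e2
  t2: 1e e2 91 b4 83 69 64 b3

RES = [ 0x1e  0xe2  0x91  0xb4  0x83  0x69  0x64  0xb3 ]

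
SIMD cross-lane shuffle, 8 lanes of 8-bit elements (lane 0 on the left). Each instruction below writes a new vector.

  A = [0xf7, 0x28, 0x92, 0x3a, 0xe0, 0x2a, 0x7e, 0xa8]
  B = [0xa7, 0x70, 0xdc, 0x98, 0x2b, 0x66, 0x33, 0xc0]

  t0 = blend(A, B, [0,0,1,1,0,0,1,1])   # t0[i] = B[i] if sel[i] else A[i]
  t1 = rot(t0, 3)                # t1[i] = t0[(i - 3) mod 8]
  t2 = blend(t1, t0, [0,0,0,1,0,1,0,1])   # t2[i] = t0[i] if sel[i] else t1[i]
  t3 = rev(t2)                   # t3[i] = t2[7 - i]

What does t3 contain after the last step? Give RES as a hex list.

t0 = [0xf7, 0x28, 0xdc, 0x98, 0xe0, 0x2a, 0x33, 0xc0]
t1 = [0x2a, 0x33, 0xc0, 0xf7, 0x28, 0xdc, 0x98, 0xe0]
t2 = [0x2a, 0x33, 0xc0, 0x98, 0x28, 0x2a, 0x98, 0xc0]
t3 = [0xc0, 0x98, 0x2a, 0x28, 0x98, 0xc0, 0x33, 0x2a]

RES = [ 0xc0  0x98  0x2a  0x28  0x98  0xc0  0x33  0x2a ]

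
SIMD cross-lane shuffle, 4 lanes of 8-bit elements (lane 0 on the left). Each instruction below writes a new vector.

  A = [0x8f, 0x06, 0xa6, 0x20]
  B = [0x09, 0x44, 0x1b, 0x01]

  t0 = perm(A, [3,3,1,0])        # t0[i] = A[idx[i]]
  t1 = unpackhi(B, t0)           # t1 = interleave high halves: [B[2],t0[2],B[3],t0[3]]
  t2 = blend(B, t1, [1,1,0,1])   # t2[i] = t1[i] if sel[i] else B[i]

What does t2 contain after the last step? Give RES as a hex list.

RES = [ 0x1b  0x06  0x1b  0x8f ]

t0 = [0x20, 0x20, 0x06, 0x8f]
t1 = [0x1b, 0x06, 0x01, 0x8f]
t2 = [0x1b, 0x06, 0x1b, 0x8f]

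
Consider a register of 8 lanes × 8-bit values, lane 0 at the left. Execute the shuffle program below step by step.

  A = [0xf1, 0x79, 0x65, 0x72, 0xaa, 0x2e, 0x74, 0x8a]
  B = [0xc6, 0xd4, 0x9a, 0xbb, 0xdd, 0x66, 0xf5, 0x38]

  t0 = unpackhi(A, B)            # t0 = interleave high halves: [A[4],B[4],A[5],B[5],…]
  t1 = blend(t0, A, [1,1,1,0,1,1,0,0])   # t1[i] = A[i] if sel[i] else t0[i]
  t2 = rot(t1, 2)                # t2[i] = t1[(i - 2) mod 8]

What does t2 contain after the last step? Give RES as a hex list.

RES = [0x8a, 0x38, 0xf1, 0x79, 0x65, 0x66, 0xaa, 0x2e]

  t0: aa dd 2e 66 74 f5 8a 38
  t1: f1 79 65 66 aa 2e 8a 38
  t2: 8a 38 f1 79 65 66 aa 2e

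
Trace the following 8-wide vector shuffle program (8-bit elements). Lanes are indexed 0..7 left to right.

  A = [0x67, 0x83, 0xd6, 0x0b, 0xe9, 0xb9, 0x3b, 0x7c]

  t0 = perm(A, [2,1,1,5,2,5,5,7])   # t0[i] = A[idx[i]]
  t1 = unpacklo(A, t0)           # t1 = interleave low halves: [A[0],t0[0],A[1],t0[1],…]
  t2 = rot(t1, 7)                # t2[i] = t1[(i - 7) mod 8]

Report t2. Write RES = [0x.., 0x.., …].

  t0: d6 83 83 b9 d6 b9 b9 7c
  t1: 67 d6 83 83 d6 83 0b b9
  t2: d6 83 83 d6 83 0b b9 67

RES = [ 0xd6  0x83  0x83  0xd6  0x83  0x0b  0xb9  0x67 ]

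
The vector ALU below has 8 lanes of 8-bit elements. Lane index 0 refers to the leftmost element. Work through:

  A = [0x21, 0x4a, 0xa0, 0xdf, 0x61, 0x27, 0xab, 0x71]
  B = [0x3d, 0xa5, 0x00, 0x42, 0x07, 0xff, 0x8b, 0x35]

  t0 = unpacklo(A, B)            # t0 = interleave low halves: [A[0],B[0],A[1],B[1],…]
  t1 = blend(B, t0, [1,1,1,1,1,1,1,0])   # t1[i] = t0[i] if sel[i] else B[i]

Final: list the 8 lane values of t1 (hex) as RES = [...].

t0 = [0x21, 0x3d, 0x4a, 0xa5, 0xa0, 0x00, 0xdf, 0x42]
t1 = [0x21, 0x3d, 0x4a, 0xa5, 0xa0, 0x00, 0xdf, 0x35]

RES = [ 0x21  0x3d  0x4a  0xa5  0xa0  0x00  0xdf  0x35 ]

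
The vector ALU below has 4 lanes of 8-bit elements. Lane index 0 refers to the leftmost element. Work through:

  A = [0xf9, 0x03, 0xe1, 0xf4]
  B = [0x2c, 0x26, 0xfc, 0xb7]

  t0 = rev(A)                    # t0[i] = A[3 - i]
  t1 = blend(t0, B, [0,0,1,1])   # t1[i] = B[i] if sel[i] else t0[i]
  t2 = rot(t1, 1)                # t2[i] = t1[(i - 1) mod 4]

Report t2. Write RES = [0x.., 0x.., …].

RES = [0xb7, 0xf4, 0xe1, 0xfc]

  t0: f4 e1 03 f9
  t1: f4 e1 fc b7
  t2: b7 f4 e1 fc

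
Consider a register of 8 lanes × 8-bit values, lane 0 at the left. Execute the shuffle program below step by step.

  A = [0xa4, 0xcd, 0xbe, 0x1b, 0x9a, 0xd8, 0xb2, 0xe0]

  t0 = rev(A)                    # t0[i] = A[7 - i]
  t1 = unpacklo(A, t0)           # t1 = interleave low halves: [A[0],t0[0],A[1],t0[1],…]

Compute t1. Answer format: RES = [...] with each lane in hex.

t0 = [0xe0, 0xb2, 0xd8, 0x9a, 0x1b, 0xbe, 0xcd, 0xa4]
t1 = [0xa4, 0xe0, 0xcd, 0xb2, 0xbe, 0xd8, 0x1b, 0x9a]

RES = [ 0xa4  0xe0  0xcd  0xb2  0xbe  0xd8  0x1b  0x9a ]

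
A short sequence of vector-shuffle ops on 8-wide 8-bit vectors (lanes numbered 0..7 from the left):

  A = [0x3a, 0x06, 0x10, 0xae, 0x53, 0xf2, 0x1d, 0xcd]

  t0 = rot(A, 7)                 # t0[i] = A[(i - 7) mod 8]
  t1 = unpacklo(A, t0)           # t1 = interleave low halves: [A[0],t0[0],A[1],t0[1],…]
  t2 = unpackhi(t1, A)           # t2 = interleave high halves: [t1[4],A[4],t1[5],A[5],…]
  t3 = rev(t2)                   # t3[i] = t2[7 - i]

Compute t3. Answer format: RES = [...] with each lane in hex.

RES = [0xcd, 0x53, 0x1d, 0xae, 0xf2, 0xae, 0x53, 0x10]

→ t0 |06|10|ae|53|f2|1d|cd|3a|
→ t1 |3a|06|06|10|10|ae|ae|53|
→ t2 |10|53|ae|f2|ae|1d|53|cd|
→ t3 |cd|53|1d|ae|f2|ae|53|10|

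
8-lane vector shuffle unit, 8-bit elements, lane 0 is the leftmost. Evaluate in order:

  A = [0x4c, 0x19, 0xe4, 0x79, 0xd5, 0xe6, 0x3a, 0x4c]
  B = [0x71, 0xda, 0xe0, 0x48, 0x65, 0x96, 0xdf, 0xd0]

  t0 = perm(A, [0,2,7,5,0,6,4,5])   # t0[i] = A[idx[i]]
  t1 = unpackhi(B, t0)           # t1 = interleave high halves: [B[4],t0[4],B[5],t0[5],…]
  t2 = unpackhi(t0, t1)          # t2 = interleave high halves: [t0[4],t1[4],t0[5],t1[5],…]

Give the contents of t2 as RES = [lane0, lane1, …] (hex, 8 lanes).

t0 = [0x4c, 0xe4, 0x4c, 0xe6, 0x4c, 0x3a, 0xd5, 0xe6]
t1 = [0x65, 0x4c, 0x96, 0x3a, 0xdf, 0xd5, 0xd0, 0xe6]
t2 = [0x4c, 0xdf, 0x3a, 0xd5, 0xd5, 0xd0, 0xe6, 0xe6]

RES = [ 0x4c  0xdf  0x3a  0xd5  0xd5  0xd0  0xe6  0xe6 ]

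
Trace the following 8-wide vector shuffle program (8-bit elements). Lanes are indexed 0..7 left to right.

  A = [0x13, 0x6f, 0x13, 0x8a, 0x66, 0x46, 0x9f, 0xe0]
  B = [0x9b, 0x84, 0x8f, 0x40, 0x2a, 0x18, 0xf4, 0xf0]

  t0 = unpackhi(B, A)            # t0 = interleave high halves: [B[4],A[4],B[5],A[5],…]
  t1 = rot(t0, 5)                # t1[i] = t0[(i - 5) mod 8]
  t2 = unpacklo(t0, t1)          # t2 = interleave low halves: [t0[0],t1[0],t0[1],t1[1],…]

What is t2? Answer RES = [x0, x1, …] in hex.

  t0: 2a 66 18 46 f4 9f f0 e0
  t1: 46 f4 9f f0 e0 2a 66 18
  t2: 2a 46 66 f4 18 9f 46 f0

RES = [ 0x2a  0x46  0x66  0xf4  0x18  0x9f  0x46  0xf0 ]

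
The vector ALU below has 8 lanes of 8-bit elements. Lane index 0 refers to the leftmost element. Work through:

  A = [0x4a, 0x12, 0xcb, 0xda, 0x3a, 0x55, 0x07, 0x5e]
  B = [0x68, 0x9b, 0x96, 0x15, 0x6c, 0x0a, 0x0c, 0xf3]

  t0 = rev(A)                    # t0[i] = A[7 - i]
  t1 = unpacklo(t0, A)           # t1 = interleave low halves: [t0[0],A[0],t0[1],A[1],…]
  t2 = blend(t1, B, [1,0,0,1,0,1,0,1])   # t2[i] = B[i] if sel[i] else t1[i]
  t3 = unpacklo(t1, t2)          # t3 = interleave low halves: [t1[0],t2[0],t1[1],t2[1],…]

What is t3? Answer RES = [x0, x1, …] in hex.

RES = [ 0x5e  0x68  0x4a  0x4a  0x07  0x07  0x12  0x15 ]

→ t0 |5e|07|55|3a|da|cb|12|4a|
→ t1 |5e|4a|07|12|55|cb|3a|da|
→ t2 |68|4a|07|15|55|0a|3a|f3|
→ t3 |5e|68|4a|4a|07|07|12|15|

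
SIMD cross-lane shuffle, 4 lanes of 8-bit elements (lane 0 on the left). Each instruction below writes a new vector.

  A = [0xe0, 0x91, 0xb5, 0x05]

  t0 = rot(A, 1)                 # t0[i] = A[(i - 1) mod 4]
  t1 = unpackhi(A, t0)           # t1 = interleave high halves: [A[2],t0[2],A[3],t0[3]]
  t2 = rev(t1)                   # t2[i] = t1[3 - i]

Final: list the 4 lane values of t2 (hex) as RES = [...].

  t0: 05 e0 91 b5
  t1: b5 91 05 b5
  t2: b5 05 91 b5

RES = [0xb5, 0x05, 0x91, 0xb5]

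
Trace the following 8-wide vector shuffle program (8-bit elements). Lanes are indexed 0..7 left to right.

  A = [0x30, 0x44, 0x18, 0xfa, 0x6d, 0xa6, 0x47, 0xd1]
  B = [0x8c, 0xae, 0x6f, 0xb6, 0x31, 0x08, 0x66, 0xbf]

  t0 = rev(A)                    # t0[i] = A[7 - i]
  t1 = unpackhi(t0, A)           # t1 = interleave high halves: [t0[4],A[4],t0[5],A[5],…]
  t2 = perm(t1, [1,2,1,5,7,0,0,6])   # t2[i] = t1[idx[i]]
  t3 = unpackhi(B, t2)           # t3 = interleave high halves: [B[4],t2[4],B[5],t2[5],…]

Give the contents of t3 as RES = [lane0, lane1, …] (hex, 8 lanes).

  t0: d1 47 a6 6d fa 18 44 30
  t1: fa 6d 18 a6 44 47 30 d1
  t2: 6d 18 6d 47 d1 fa fa 30
  t3: 31 d1 08 fa 66 fa bf 30

RES = [0x31, 0xd1, 0x08, 0xfa, 0x66, 0xfa, 0xbf, 0x30]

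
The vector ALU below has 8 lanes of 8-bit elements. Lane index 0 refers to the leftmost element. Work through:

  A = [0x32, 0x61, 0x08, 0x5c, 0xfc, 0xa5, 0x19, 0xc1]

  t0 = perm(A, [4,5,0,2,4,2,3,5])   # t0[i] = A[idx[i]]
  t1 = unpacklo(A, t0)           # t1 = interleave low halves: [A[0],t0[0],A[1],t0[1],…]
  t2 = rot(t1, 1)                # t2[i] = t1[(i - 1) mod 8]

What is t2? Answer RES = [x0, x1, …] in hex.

→ t0 |fc|a5|32|08|fc|08|5c|a5|
→ t1 |32|fc|61|a5|08|32|5c|08|
→ t2 |08|32|fc|61|a5|08|32|5c|

RES = [ 0x08  0x32  0xfc  0x61  0xa5  0x08  0x32  0x5c ]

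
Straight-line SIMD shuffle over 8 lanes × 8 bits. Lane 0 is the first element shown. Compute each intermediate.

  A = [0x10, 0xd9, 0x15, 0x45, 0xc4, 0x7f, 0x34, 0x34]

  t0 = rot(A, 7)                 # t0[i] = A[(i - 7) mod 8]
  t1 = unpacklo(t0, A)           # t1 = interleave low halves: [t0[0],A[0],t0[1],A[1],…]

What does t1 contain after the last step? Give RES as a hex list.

RES = [0xd9, 0x10, 0x15, 0xd9, 0x45, 0x15, 0xc4, 0x45]

→ t0 |d9|15|45|c4|7f|34|34|10|
→ t1 |d9|10|15|d9|45|15|c4|45|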